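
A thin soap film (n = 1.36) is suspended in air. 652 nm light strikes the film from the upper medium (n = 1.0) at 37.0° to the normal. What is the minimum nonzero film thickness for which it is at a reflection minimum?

At the upper boundary (n = 1.0 to n = 1.36) the reflected ray undergoes a half-wave phase shift.
At the lower boundary (n = 1.36 to n = 1.0) the reflected ray undergoes no phase shift.
Net: one phase inversion between the two reflected rays.
For weak reflection here: 2 n t cos θ_r = m λ.
Snell's law: 1.0 sin 37.0° = 1.36 sin θ_r → sin θ_r = 0.443, cos θ_r = 0.897.
Minimum nonzero at m = 1: t = λ / (2 n cos θ_r) = 652 / (2 × 1.36 × 0.897) = 267 nm.

267 nm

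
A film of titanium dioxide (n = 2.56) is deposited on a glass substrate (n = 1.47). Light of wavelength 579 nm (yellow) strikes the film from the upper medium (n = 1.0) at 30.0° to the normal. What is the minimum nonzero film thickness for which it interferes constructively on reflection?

Ray reflecting at the top interface goes from n = 1.0 toward n = 2.56: a half-wave phase shift.
Ray reflecting at the bottom interface goes from n = 2.56 toward n = 1.47: no phase shift.
The two reflections differ by half a wavelength.
With one net inversion, constructive interference in reflection requires 2 n t cos θ_r = (m + ½) λ.
Snell's law: 1.0 sin 30.0° = 2.56 sin θ_r → sin θ_r = 0.195, cos θ_r = 0.981.
Minimum at m = 0: t = λ / (4 n cos θ_r) = 579 / (4 × 2.56 × 0.981) = 57.7 nm.

57.7 nm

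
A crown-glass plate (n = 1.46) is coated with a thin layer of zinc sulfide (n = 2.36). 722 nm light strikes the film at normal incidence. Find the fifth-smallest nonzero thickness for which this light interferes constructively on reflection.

At the upper boundary (n = 1.0 to n = 2.36) the reflected ray undergoes a half-wave phase shift.
At the lower boundary (n = 2.36 to n = 1.46) the reflected ray undergoes no phase shift.
Exactly one π shift → a net half-wave offset.
With one net inversion, constructive interference in reflection requires 2 n t = (m + ½) λ.
The fifth-smallest nonzero thickness corresponds to m = 4: t = (m + ½) λ / (2 n) = 4.50 × 722 / (2 × 2.36) = 688 nm.

688 nm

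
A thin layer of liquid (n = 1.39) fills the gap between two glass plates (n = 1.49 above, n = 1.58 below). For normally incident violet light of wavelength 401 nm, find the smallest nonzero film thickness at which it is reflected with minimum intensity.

Top surface (1.49 → 1.39): reflection off a lower-index medium gives no phase shift.
At the lower boundary (n = 1.39 to n = 1.58) the reflected ray undergoes a half-wave phase shift.
Net: one phase inversion between the two reflected rays.
So the condition for destructive reflection is 2 n t = m λ.
Minimum nonzero at m = 1: t = λ / (2 n) = 401 / (2 × 1.39) = 144 nm.

144 nm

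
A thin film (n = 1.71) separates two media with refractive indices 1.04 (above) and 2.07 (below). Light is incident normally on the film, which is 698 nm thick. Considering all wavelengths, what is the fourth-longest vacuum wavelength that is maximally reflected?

597 nm

At the upper boundary (n = 1.04 to n = 1.71) the reflected ray undergoes a half-wave phase shift.
Ray reflecting at the bottom interface goes from n = 1.71 toward n = 2.07: a half-wave phase shift.
Net: no relative phase inversion (both shifts match).
For strong reflection here: 2 n t = m λ.
λ = 2 n t / m. The fourth-longest wavelength is m = 4: λ = 2 × 1.71 × 698 / 4.00 = 597 nm.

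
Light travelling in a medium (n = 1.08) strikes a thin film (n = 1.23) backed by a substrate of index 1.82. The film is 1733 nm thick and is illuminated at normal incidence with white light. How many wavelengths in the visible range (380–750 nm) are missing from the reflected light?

Ray reflecting at the top interface goes from n = 1.08 toward n = 1.23: a half-wave phase shift.
Bottom surface (1.23 → 1.82): reflection off a higher-index medium gives a half-wave phase shift.
The two reflections carry the same phase change, so no net offset.
With no net inversion, destructive interference in reflection requires 2 n t = (m + ½) λ.
λ = 2 n t / (m + ½) = 4263 / (m + ½) nm.
m=5: 775 nm (IR); m=6: 656 nm (visible); m=7: 568 nm (visible); m=8: 502 nm (visible); m=9: 449 nm (visible); m=10: 406 nm (visible); m=11: 371 nm (UV).

5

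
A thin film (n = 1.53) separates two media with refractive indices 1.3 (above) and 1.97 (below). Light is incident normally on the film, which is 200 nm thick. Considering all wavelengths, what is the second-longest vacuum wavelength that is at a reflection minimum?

408 nm

Ray reflecting at the top interface goes from n = 1.3 toward n = 1.53: a half-wave phase shift.
Ray reflecting at the bottom interface goes from n = 1.53 toward n = 1.97: a half-wave phase shift.
The two reflections carry the same phase change, so no net offset.
So the condition for destructive reflection is 2 n t = (m + ½) λ.
λ = 2 n t / (m + ½). The second-longest wavelength is m = 1: λ = 2 × 1.53 × 200 / 1.50 = 408 nm.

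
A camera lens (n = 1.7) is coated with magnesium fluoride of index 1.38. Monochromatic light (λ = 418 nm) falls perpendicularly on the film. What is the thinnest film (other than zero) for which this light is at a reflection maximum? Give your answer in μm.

0.151 μm

At the upper boundary (n = 1.0 to n = 1.38) the reflected ray undergoes a half-wave phase shift.
At the lower boundary (n = 1.38 to n = 1.7) the reflected ray undergoes a half-wave phase shift.
Zero or two π shifts → no net half-wave offset.
With no net inversion, constructive interference in reflection requires 2 n t = m λ.
Minimum nonzero at m = 1: t = λ / (2 n) = 418 / (2 × 1.38) = 151 nm.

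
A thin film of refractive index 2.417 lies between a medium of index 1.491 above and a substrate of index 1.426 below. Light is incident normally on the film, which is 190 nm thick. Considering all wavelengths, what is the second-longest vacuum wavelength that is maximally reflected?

Ray reflecting at the top interface goes from n = 1.491 toward n = 2.417: a half-wave phase shift.
Ray reflecting at the bottom interface goes from n = 2.417 toward n = 1.426: no phase shift.
The two reflections differ by half a wavelength.
For maximum reflection here: 2 n t = (m + ½) λ.
λ = 2 n t / (m + ½). The second-longest wavelength is m = 1: λ = 2 × 2.417 × 190 / 1.50 = 612 nm.

612 nm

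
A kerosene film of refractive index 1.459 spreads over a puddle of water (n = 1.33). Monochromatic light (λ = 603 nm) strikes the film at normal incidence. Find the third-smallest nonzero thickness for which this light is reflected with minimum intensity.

620 nm

Ray reflecting at the top interface goes from n = 1.0 toward n = 1.459: a half-wave phase shift.
Bottom surface (1.459 → 1.33): reflection off a lower-index medium gives no phase shift.
Net: one phase inversion between the two reflected rays.
With one net inversion, destructive interference in reflection requires 2 n t = m λ.
The third-smallest nonzero thickness corresponds to m = 3: t = m λ / (2 n) = 3.00 × 603 / (2 × 1.459) = 620 nm.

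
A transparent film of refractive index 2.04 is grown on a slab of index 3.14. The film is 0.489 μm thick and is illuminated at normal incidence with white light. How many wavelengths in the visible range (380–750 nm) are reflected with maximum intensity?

3

Ray reflecting at the top interface goes from n = 1.0 toward n = 2.04: a half-wave phase shift.
Bottom surface (2.04 → 3.14): reflection off a higher-index medium gives a half-wave phase shift.
The two reflections carry the same phase change, so no net offset.
With no net inversion, constructive interference in reflection requires 2 n t = m λ.
λ = 2 n t / m = 1995 / m nm.
m=2: 998 nm (IR); m=3: 665 nm (visible); m=4: 499 nm (visible); m=5: 399 nm (visible); m=6: 333 nm (UV).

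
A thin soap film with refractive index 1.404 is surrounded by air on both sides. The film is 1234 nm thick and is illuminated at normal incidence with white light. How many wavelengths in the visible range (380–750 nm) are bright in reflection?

Ray reflecting at the top interface goes from n = 1.0 toward n = 1.404: a half-wave phase shift.
At the lower boundary (n = 1.404 to n = 1.0) the reflected ray undergoes no phase shift.
Exactly one π shift → a net half-wave offset.
So the condition for constructive reflection is 2 n t = (m + ½) λ.
λ = 2 n t / (m + ½) = 3465 / (m + ½) nm.
m=4: 770 nm (IR); m=5: 630 nm (visible); m=6: 533 nm (visible); m=7: 462 nm (visible); m=8: 408 nm (visible); m=9: 365 nm (UV).

4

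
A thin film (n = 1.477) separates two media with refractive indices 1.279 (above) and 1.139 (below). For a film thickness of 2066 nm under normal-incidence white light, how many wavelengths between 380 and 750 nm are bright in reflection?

8

At the upper boundary (n = 1.279 to n = 1.477) the reflected ray undergoes a half-wave phase shift.
At the lower boundary (n = 1.477 to n = 1.139) the reflected ray undergoes no phase shift.
Exactly one π shift → a net half-wave offset.
With one net inversion, constructive interference in reflection requires 2 n t = (m + ½) λ.
λ = 2 n t / (m + ½) = 6103 / (m + ½) nm.
m=7: 814 nm (IR); m=8: 718 nm (visible); m=9: 642 nm (visible); m=10: 581 nm (visible); m=11: 531 nm (visible); m=12: 488 nm (visible); m=13: 452 nm (visible); m=14: 421 nm (visible); m=15: 394 nm (visible); m=16: 370 nm (UV).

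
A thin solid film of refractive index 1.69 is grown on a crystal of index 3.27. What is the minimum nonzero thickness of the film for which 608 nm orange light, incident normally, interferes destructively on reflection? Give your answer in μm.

0.0899 μm

Top surface (1.0 → 1.69): reflection off a higher-index medium gives a half-wave phase shift.
Bottom surface (1.69 → 3.27): reflection off a higher-index medium gives a half-wave phase shift.
Zero or two π shifts → no net half-wave offset.
With no net inversion, destructive interference in reflection requires 2 n t = (m + ½) λ.
Minimum at m = 0: t = λ / (4 n) = 608 / (4 × 1.69) = 89.9 nm.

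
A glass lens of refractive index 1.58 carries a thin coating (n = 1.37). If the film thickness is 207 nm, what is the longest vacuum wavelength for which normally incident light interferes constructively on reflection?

567 nm

At the upper boundary (n = 1.0 to n = 1.37) the reflected ray undergoes a half-wave phase shift.
Ray reflecting at the bottom interface goes from n = 1.37 toward n = 1.58: a half-wave phase shift.
Net: no relative phase inversion (both shifts match).
For maximum reflection here: 2 n t = m λ.
λ = 2 n t / m. The longest wavelength is m = 1: λ = 2 × 1.37 × 207 / 1.00 = 567 nm.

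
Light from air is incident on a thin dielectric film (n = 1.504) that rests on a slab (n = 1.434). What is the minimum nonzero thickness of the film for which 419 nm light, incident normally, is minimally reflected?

139 nm

Ray reflecting at the top interface goes from n = 1.0 toward n = 1.504: a half-wave phase shift.
At the lower boundary (n = 1.504 to n = 1.434) the reflected ray undergoes no phase shift.
Exactly one π shift → a net half-wave offset.
With one net inversion, destructive interference in reflection requires 2 n t = m λ.
Minimum nonzero at m = 1: t = λ / (2 n) = 419 / (2 × 1.504) = 139 nm.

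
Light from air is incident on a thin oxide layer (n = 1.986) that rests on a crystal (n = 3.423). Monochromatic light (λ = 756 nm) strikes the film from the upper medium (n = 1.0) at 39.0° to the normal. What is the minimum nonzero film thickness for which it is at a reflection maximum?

Top surface (1.0 → 1.986): reflection off a higher-index medium gives a half-wave phase shift.
Ray reflecting at the bottom interface goes from n = 1.986 toward n = 3.423: a half-wave phase shift.
Net: no relative phase inversion (both shifts match).
So the condition for constructive reflection is 2 n t cos θ_r = m λ.
Snell's law: 1.0 sin 39.0° = 1.986 sin θ_r → sin θ_r = 0.317, cos θ_r = 0.948.
Minimum nonzero at m = 1: t = λ / (2 n cos θ_r) = 756 / (2 × 1.986 × 0.948) = 201 nm.

201 nm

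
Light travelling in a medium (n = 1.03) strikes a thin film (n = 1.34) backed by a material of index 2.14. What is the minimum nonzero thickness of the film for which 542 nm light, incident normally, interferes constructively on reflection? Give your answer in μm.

0.202 μm

Ray reflecting at the top interface goes from n = 1.03 toward n = 1.34: a half-wave phase shift.
At the lower boundary (n = 1.34 to n = 2.14) the reflected ray undergoes a half-wave phase shift.
Net: no relative phase inversion (both shifts match).
So the condition for constructive reflection is 2 n t = m λ.
Minimum nonzero at m = 1: t = λ / (2 n) = 542 / (2 × 1.34) = 202 nm.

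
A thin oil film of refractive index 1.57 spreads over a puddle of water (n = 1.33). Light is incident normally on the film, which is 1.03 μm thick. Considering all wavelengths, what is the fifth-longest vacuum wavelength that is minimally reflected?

Ray reflecting at the top interface goes from n = 1.0 toward n = 1.57: a half-wave phase shift.
Ray reflecting at the bottom interface goes from n = 1.57 toward n = 1.33: no phase shift.
The two reflections differ by half a wavelength.
With one net inversion, destructive interference in reflection requires 2 n t = m λ.
λ = 2 n t / m. The fifth-longest wavelength is m = 5: λ = 2 × 1.57 × 1030 / 5.00 = 647 nm.

647 nm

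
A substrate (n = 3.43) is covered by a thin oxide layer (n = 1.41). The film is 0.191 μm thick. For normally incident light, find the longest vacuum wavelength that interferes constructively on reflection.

539 nm

Ray reflecting at the top interface goes from n = 1.0 toward n = 1.41: a half-wave phase shift.
Ray reflecting at the bottom interface goes from n = 1.41 toward n = 3.43: a half-wave phase shift.
Net: no relative phase inversion (both shifts match).
So the condition for constructive reflection is 2 n t = m λ.
λ = 2 n t / m. The longest wavelength is m = 1: λ = 2 × 1.41 × 191 / 1.00 = 539 nm.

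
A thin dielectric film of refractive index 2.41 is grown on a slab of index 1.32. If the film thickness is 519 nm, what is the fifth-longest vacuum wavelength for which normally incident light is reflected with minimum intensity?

500 nm

Top surface (1.0 → 2.41): reflection off a higher-index medium gives a half-wave phase shift.
At the lower boundary (n = 2.41 to n = 1.32) the reflected ray undergoes no phase shift.
Exactly one π shift → a net half-wave offset.
With one net inversion, destructive interference in reflection requires 2 n t = m λ.
λ = 2 n t / m. The fifth-longest wavelength is m = 5: λ = 2 × 2.41 × 519 / 5.00 = 500 nm.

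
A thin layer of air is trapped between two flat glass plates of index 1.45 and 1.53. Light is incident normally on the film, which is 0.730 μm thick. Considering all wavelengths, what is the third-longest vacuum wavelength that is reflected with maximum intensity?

584 nm

Ray reflecting at the top interface goes from n = 1.45 toward n = 1.0: no phase shift.
Ray reflecting at the bottom interface goes from n = 1.0 toward n = 1.53: a half-wave phase shift.
Net: one phase inversion between the two reflected rays.
So the condition for constructive reflection is 2 n t = (m + ½) λ.
λ = 2 n t / (m + ½). The third-longest wavelength is m = 2: λ = 2 × 1.0 × 730 / 2.50 = 584 nm.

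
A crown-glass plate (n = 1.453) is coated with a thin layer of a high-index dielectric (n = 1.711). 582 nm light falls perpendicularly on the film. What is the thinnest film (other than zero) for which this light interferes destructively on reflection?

At the upper boundary (n = 1.0 to n = 1.711) the reflected ray undergoes a half-wave phase shift.
At the lower boundary (n = 1.711 to n = 1.453) the reflected ray undergoes no phase shift.
Net: one phase inversion between the two reflected rays.
So the condition for destructive reflection is 2 n t = m λ.
Minimum nonzero at m = 1: t = λ / (2 n) = 582 / (2 × 1.711) = 170 nm.

170 nm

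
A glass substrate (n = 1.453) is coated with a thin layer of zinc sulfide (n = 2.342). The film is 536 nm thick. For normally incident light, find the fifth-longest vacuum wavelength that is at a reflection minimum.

502 nm

At the upper boundary (n = 1.0 to n = 2.342) the reflected ray undergoes a half-wave phase shift.
At the lower boundary (n = 2.342 to n = 1.453) the reflected ray undergoes no phase shift.
The two reflections differ by half a wavelength.
With one net inversion, destructive interference in reflection requires 2 n t = m λ.
λ = 2 n t / m. The fifth-longest wavelength is m = 5: λ = 2 × 2.342 × 536 / 5.00 = 502 nm.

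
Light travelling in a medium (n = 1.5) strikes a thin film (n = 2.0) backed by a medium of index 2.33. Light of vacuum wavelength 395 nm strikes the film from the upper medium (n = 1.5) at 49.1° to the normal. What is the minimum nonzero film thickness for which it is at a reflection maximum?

Top surface (1.5 → 2.0): reflection off a higher-index medium gives a half-wave phase shift.
At the lower boundary (n = 2.0 to n = 2.33) the reflected ray undergoes a half-wave phase shift.
The two reflections carry the same phase change, so no net offset.
With no net inversion, constructive interference in reflection requires 2 n t cos θ_r = m λ.
Snell's law: 1.5 sin 49.1° = 2.0 sin θ_r → sin θ_r = 0.567, cos θ_r = 0.824.
Minimum nonzero at m = 1: t = λ / (2 n cos θ_r) = 395 / (2 × 2.0 × 0.824) = 120 nm.

120 nm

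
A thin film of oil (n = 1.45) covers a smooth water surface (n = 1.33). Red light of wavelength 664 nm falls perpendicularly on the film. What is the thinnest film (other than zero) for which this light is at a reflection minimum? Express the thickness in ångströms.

2290 Å

Ray reflecting at the top interface goes from n = 1.0 toward n = 1.45: a half-wave phase shift.
Ray reflecting at the bottom interface goes from n = 1.45 toward n = 1.33: no phase shift.
Net: one phase inversion between the two reflected rays.
For dark reflection here: 2 n t = m λ.
Minimum nonzero at m = 1: t = λ / (2 n) = 664 / (2 × 1.45) = 229 nm.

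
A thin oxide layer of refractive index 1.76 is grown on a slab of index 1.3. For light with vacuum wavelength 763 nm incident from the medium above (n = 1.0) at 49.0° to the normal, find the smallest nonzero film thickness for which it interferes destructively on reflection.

240 nm

Top surface (1.0 → 1.76): reflection off a higher-index medium gives a half-wave phase shift.
Bottom surface (1.76 → 1.3): reflection off a lower-index medium gives no phase shift.
Exactly one π shift → a net half-wave offset.
With one net inversion, destructive interference in reflection requires 2 n t cos θ_r = m λ.
Snell's law: 1.0 sin 49.0° = 1.76 sin θ_r → sin θ_r = 0.429, cos θ_r = 0.903.
Minimum nonzero at m = 1: t = λ / (2 n cos θ_r) = 763 / (2 × 1.76 × 0.903) = 240 nm.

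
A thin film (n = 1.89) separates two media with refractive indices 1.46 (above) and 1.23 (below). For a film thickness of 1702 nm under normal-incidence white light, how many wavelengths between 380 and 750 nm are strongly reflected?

At the upper boundary (n = 1.46 to n = 1.89) the reflected ray undergoes a half-wave phase shift.
Bottom surface (1.89 → 1.23): reflection off a lower-index medium gives no phase shift.
Net: one phase inversion between the two reflected rays.
For maximum reflection here: 2 n t = (m + ½) λ.
λ = 2 n t / (m + ½) = 6434 / (m + ½) nm.
m=8: 757 nm (IR); m=9: 677 nm (visible); m=10: 613 nm (visible); m=11: 559 nm (visible); m=12: 515 nm (visible); m=13: 477 nm (visible); m=14: 444 nm (visible); m=15: 415 nm (visible); m=16: 390 nm (visible); m=17: 368 nm (UV).

8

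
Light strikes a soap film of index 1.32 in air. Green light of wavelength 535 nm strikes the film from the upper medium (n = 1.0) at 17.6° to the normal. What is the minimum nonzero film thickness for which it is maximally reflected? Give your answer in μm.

0.104 μm

Top surface (1.0 → 1.32): reflection off a higher-index medium gives a half-wave phase shift.
Ray reflecting at the bottom interface goes from n = 1.32 toward n = 1.0: no phase shift.
Exactly one π shift → a net half-wave offset.
For bright reflection here: 2 n t cos θ_r = (m + ½) λ.
Snell's law: 1.0 sin 17.6° = 1.32 sin θ_r → sin θ_r = 0.229, cos θ_r = 0.973.
Minimum at m = 0: t = λ / (4 n cos θ_r) = 535 / (4 × 1.32 × 0.973) = 104 nm.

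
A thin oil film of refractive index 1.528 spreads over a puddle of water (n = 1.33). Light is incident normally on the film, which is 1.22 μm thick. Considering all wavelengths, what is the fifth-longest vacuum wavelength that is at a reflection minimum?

746 nm

Top surface (1.0 → 1.528): reflection off a higher-index medium gives a half-wave phase shift.
Ray reflecting at the bottom interface goes from n = 1.528 toward n = 1.33: no phase shift.
Exactly one π shift → a net half-wave offset.
So the condition for destructive reflection is 2 n t = m λ.
λ = 2 n t / m. The fifth-longest wavelength is m = 5: λ = 2 × 1.528 × 1220 / 5.00 = 746 nm.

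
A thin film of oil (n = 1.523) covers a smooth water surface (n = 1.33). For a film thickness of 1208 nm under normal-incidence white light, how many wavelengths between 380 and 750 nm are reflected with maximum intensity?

5

Ray reflecting at the top interface goes from n = 1.0 toward n = 1.523: a half-wave phase shift.
At the lower boundary (n = 1.523 to n = 1.33) the reflected ray undergoes no phase shift.
Exactly one π shift → a net half-wave offset.
So the condition for constructive reflection is 2 n t = (m + ½) λ.
λ = 2 n t / (m + ½) = 3680 / (m + ½) nm.
m=4: 818 nm (IR); m=5: 669 nm (visible); m=6: 566 nm (visible); m=7: 491 nm (visible); m=8: 433 nm (visible); m=9: 387 nm (visible); m=10: 350 nm (UV).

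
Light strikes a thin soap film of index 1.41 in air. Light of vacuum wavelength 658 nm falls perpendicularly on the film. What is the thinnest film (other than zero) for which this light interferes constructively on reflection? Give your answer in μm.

At the upper boundary (n = 1.0 to n = 1.41) the reflected ray undergoes a half-wave phase shift.
Ray reflecting at the bottom interface goes from n = 1.41 toward n = 1.0: no phase shift.
Net: one phase inversion between the two reflected rays.
With one net inversion, constructive interference in reflection requires 2 n t = (m + ½) λ.
Minimum at m = 0: t = λ / (4 n) = 658 / (4 × 1.41) = 117 nm.

0.117 μm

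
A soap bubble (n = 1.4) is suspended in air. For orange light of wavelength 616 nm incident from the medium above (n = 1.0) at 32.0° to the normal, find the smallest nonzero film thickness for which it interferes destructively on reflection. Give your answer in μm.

Top surface (1.0 → 1.4): reflection off a higher-index medium gives a half-wave phase shift.
Ray reflecting at the bottom interface goes from n = 1.4 toward n = 1.0: no phase shift.
The two reflections differ by half a wavelength.
So the condition for destructive reflection is 2 n t cos θ_r = m λ.
Snell's law: 1.0 sin 32.0° = 1.4 sin θ_r → sin θ_r = 0.379, cos θ_r = 0.926.
Minimum nonzero at m = 1: t = λ / (2 n cos θ_r) = 616 / (2 × 1.4 × 0.926) = 238 nm.

0.238 μm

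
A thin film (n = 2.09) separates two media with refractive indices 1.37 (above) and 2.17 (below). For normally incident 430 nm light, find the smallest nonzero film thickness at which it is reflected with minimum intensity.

51.4 nm

Top surface (1.37 → 2.09): reflection off a higher-index medium gives a half-wave phase shift.
Bottom surface (2.09 → 2.17): reflection off a higher-index medium gives a half-wave phase shift.
Zero or two π shifts → no net half-wave offset.
So the condition for destructive reflection is 2 n t = (m + ½) λ.
Minimum at m = 0: t = λ / (4 n) = 430 / (4 × 2.09) = 51.4 nm.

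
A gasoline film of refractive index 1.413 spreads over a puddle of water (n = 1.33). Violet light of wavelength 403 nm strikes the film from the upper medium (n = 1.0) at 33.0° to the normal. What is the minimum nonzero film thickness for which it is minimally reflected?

155 nm

Top surface (1.0 → 1.413): reflection off a higher-index medium gives a half-wave phase shift.
At the lower boundary (n = 1.413 to n = 1.33) the reflected ray undergoes no phase shift.
Exactly one π shift → a net half-wave offset.
For minimum reflection here: 2 n t cos θ_r = m λ.
Snell's law: 1.0 sin 33.0° = 1.413 sin θ_r → sin θ_r = 0.385, cos θ_r = 0.923.
Minimum nonzero at m = 1: t = λ / (2 n cos θ_r) = 403 / (2 × 1.413 × 0.923) = 155 nm.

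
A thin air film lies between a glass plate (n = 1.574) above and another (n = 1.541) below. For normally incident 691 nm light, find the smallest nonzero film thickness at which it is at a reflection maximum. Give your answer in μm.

0.173 μm

At the upper boundary (n = 1.574 to n = 1.0) the reflected ray undergoes no phase shift.
At the lower boundary (n = 1.0 to n = 1.541) the reflected ray undergoes a half-wave phase shift.
Net: one phase inversion between the two reflected rays.
With one net inversion, constructive interference in reflection requires 2 n t = (m + ½) λ.
Minimum at m = 0: t = λ / (4 n) = 691 / (4 × 1.0) = 173 nm.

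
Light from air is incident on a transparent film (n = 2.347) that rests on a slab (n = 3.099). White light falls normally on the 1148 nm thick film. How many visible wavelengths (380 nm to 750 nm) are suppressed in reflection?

Top surface (1.0 → 2.347): reflection off a higher-index medium gives a half-wave phase shift.
Ray reflecting at the bottom interface goes from n = 2.347 toward n = 3.099: a half-wave phase shift.
Zero or two π shifts → no net half-wave offset.
For minimum reflection here: 2 n t = (m + ½) λ.
λ = 2 n t / (m + ½) = 5389 / (m + ½) nm.
m=6: 829 nm (IR); m=7: 718 nm (visible); m=8: 634 nm (visible); m=9: 567 nm (visible); m=10: 513 nm (visible); m=11: 469 nm (visible); m=12: 431 nm (visible); m=13: 399 nm (visible); m=14: 372 nm (UV).

7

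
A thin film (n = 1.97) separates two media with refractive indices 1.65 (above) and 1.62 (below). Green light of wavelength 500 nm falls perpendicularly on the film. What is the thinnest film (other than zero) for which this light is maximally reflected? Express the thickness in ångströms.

635 Å

Ray reflecting at the top interface goes from n = 1.65 toward n = 1.97: a half-wave phase shift.
Bottom surface (1.97 → 1.62): reflection off a lower-index medium gives no phase shift.
Net: one phase inversion between the two reflected rays.
With one net inversion, constructive interference in reflection requires 2 n t = (m + ½) λ.
Minimum at m = 0: t = λ / (4 n) = 500 / (4 × 1.97) = 63.5 nm.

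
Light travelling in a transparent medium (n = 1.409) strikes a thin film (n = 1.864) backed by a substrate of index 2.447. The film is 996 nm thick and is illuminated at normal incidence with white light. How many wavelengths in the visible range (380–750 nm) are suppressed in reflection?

5

Ray reflecting at the top interface goes from n = 1.409 toward n = 1.864: a half-wave phase shift.
Ray reflecting at the bottom interface goes from n = 1.864 toward n = 2.447: a half-wave phase shift.
Zero or two π shifts → no net half-wave offset.
For dark reflection here: 2 n t = (m + ½) λ.
λ = 2 n t / (m + ½) = 3713 / (m + ½) nm.
m=4: 825 nm (IR); m=5: 675 nm (visible); m=6: 571 nm (visible); m=7: 495 nm (visible); m=8: 437 nm (visible); m=9: 391 nm (visible); m=10: 354 nm (UV).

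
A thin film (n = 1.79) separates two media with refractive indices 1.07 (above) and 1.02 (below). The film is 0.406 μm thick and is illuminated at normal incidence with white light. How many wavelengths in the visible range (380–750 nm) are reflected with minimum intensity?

2

Top surface (1.07 → 1.79): reflection off a higher-index medium gives a half-wave phase shift.
Bottom surface (1.79 → 1.02): reflection off a lower-index medium gives no phase shift.
Net: one phase inversion between the two reflected rays.
For minimum reflection here: 2 n t = m λ.
λ = 2 n t / m = 1453 / m nm.
m=1: 1453 nm (IR); m=2: 727 nm (visible); m=3: 484 nm (visible); m=4: 363 nm (UV).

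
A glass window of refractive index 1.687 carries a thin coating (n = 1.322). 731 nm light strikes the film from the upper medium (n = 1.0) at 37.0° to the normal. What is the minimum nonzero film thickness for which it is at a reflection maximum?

311 nm

At the upper boundary (n = 1.0 to n = 1.322) the reflected ray undergoes a half-wave phase shift.
At the lower boundary (n = 1.322 to n = 1.687) the reflected ray undergoes a half-wave phase shift.
The two reflections carry the same phase change, so no net offset.
For maximum reflection here: 2 n t cos θ_r = m λ.
Snell's law: 1.0 sin 37.0° = 1.322 sin θ_r → sin θ_r = 0.455, cos θ_r = 0.890.
Minimum nonzero at m = 1: t = λ / (2 n cos θ_r) = 731 / (2 × 1.322 × 0.890) = 311 nm.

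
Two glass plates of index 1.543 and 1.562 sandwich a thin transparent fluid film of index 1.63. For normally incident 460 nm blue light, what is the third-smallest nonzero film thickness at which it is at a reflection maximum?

353 nm

At the upper boundary (n = 1.543 to n = 1.63) the reflected ray undergoes a half-wave phase shift.
Bottom surface (1.63 → 1.562): reflection off a lower-index medium gives no phase shift.
The two reflections differ by half a wavelength.
For maximum reflection here: 2 n t = (m + ½) λ.
The third-smallest nonzero thickness corresponds to m = 2: t = (m + ½) λ / (2 n) = 2.50 × 460 / (2 × 1.63) = 353 nm.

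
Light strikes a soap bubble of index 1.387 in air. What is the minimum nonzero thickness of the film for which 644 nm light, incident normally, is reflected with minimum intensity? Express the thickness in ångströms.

2322 Å

At the upper boundary (n = 1.0 to n = 1.387) the reflected ray undergoes a half-wave phase shift.
At the lower boundary (n = 1.387 to n = 1.0) the reflected ray undergoes no phase shift.
The two reflections differ by half a wavelength.
With one net inversion, destructive interference in reflection requires 2 n t = m λ.
Minimum nonzero at m = 1: t = λ / (2 n) = 644 / (2 × 1.387) = 232 nm.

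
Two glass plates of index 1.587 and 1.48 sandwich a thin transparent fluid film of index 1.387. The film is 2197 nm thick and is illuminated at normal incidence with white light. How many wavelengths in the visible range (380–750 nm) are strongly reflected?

Top surface (1.587 → 1.387): reflection off a lower-index medium gives no phase shift.
At the lower boundary (n = 1.387 to n = 1.48) the reflected ray undergoes a half-wave phase shift.
Exactly one π shift → a net half-wave offset.
With one net inversion, constructive interference in reflection requires 2 n t = (m + ½) λ.
λ = 2 n t / (m + ½) = 6094 / (m + ½) nm.
m=7: 813 nm (IR); m=8: 717 nm (visible); m=9: 642 nm (visible); m=10: 580 nm (visible); m=11: 530 nm (visible); m=12: 488 nm (visible); m=13: 451 nm (visible); m=14: 420 nm (visible); m=15: 393 nm (visible); m=16: 369 nm (UV).

8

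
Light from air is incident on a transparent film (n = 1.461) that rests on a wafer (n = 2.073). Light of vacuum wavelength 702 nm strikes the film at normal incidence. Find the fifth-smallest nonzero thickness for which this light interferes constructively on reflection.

Ray reflecting at the top interface goes from n = 1.0 toward n = 1.461: a half-wave phase shift.
Bottom surface (1.461 → 2.073): reflection off a higher-index medium gives a half-wave phase shift.
Net: no relative phase inversion (both shifts match).
So the condition for constructive reflection is 2 n t = m λ.
The fifth-smallest nonzero thickness corresponds to m = 5: t = m λ / (2 n) = 5.00 × 702 / (2 × 1.461) = 1201 nm.

1201 nm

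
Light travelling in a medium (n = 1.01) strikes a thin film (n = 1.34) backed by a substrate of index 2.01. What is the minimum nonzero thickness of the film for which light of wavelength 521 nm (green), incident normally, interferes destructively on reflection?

97.2 nm

Top surface (1.01 → 1.34): reflection off a higher-index medium gives a half-wave phase shift.
Bottom surface (1.34 → 2.01): reflection off a higher-index medium gives a half-wave phase shift.
Zero or two π shifts → no net half-wave offset.
With no net inversion, destructive interference in reflection requires 2 n t = (m + ½) λ.
Minimum at m = 0: t = λ / (4 n) = 521 / (4 × 1.34) = 97.2 nm.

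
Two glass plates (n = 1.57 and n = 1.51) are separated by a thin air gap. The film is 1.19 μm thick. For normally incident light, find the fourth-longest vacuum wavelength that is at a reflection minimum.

595 nm

Top surface (1.57 → 1.0): reflection off a lower-index medium gives no phase shift.
Ray reflecting at the bottom interface goes from n = 1.0 toward n = 1.51: a half-wave phase shift.
Exactly one π shift → a net half-wave offset.
So the condition for destructive reflection is 2 n t = m λ.
λ = 2 n t / m. The fourth-longest wavelength is m = 4: λ = 2 × 1.0 × 1190 / 4.00 = 595 nm.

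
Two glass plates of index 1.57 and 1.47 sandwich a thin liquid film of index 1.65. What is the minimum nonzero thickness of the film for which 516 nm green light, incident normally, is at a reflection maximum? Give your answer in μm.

Ray reflecting at the top interface goes from n = 1.57 toward n = 1.65: a half-wave phase shift.
At the lower boundary (n = 1.65 to n = 1.47) the reflected ray undergoes no phase shift.
The two reflections differ by half a wavelength.
For strong reflection here: 2 n t = (m + ½) λ.
Minimum at m = 0: t = λ / (4 n) = 516 / (4 × 1.65) = 78.2 nm.

0.0782 μm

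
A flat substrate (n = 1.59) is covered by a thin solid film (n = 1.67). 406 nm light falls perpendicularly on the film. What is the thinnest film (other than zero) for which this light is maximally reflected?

At the upper boundary (n = 1.0 to n = 1.67) the reflected ray undergoes a half-wave phase shift.
Ray reflecting at the bottom interface goes from n = 1.67 toward n = 1.59: no phase shift.
Net: one phase inversion between the two reflected rays.
So the condition for constructive reflection is 2 n t = (m + ½) λ.
Minimum at m = 0: t = λ / (4 n) = 406 / (4 × 1.67) = 60.8 nm.

60.8 nm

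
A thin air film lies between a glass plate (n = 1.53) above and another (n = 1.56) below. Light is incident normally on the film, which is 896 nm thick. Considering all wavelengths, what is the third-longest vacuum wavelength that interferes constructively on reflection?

717 nm

Ray reflecting at the top interface goes from n = 1.53 toward n = 1.0: no phase shift.
Bottom surface (1.0 → 1.56): reflection off a higher-index medium gives a half-wave phase shift.
Exactly one π shift → a net half-wave offset.
So the condition for constructive reflection is 2 n t = (m + ½) λ.
λ = 2 n t / (m + ½). The third-longest wavelength is m = 2: λ = 2 × 1.0 × 896 / 2.50 = 717 nm.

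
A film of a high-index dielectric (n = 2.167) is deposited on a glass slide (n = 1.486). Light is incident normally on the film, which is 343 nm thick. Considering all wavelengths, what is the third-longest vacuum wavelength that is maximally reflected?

595 nm

Top surface (1.0 → 2.167): reflection off a higher-index medium gives a half-wave phase shift.
Bottom surface (2.167 → 1.486): reflection off a lower-index medium gives no phase shift.
The two reflections differ by half a wavelength.
With one net inversion, constructive interference in reflection requires 2 n t = (m + ½) λ.
λ = 2 n t / (m + ½). The third-longest wavelength is m = 2: λ = 2 × 2.167 × 343 / 2.50 = 595 nm.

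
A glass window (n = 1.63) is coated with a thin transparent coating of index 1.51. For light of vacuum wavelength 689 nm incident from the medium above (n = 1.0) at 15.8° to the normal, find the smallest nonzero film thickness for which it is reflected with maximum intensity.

Ray reflecting at the top interface goes from n = 1.0 toward n = 1.51: a half-wave phase shift.
Ray reflecting at the bottom interface goes from n = 1.51 toward n = 1.63: a half-wave phase shift.
The two reflections carry the same phase change, so no net offset.
For bright reflection here: 2 n t cos θ_r = m λ.
Snell's law: 1.0 sin 15.8° = 1.51 sin θ_r → sin θ_r = 0.180, cos θ_r = 0.984.
Minimum nonzero at m = 1: t = λ / (2 n cos θ_r) = 689 / (2 × 1.51 × 0.984) = 232 nm.

232 nm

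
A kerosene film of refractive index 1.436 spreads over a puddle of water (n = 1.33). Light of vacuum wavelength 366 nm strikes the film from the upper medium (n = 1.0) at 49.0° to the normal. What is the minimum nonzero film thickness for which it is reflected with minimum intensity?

150 nm

Ray reflecting at the top interface goes from n = 1.0 toward n = 1.436: a half-wave phase shift.
Bottom surface (1.436 → 1.33): reflection off a lower-index medium gives no phase shift.
Net: one phase inversion between the two reflected rays.
For minimum reflection here: 2 n t cos θ_r = m λ.
Snell's law: 1.0 sin 49.0° = 1.436 sin θ_r → sin θ_r = 0.526, cos θ_r = 0.851.
Minimum nonzero at m = 1: t = λ / (2 n cos θ_r) = 366 / (2 × 1.436 × 0.851) = 150 nm.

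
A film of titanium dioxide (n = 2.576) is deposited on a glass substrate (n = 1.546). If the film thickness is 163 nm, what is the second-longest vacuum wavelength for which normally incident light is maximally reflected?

Top surface (1.0 → 2.576): reflection off a higher-index medium gives a half-wave phase shift.
At the lower boundary (n = 2.576 to n = 1.546) the reflected ray undergoes no phase shift.
The two reflections differ by half a wavelength.
With one net inversion, constructive interference in reflection requires 2 n t = (m + ½) λ.
λ = 2 n t / (m + ½). The second-longest wavelength is m = 1: λ = 2 × 2.576 × 163 / 1.50 = 560 nm.

560 nm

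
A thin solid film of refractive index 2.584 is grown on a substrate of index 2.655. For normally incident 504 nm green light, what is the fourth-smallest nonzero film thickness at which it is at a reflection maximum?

At the upper boundary (n = 1.0 to n = 2.584) the reflected ray undergoes a half-wave phase shift.
Ray reflecting at the bottom interface goes from n = 2.584 toward n = 2.655: a half-wave phase shift.
The two reflections carry the same phase change, so no net offset.
With no net inversion, constructive interference in reflection requires 2 n t = m λ.
The fourth-smallest nonzero thickness corresponds to m = 4: t = m λ / (2 n) = 4.00 × 504 / (2 × 2.584) = 390 nm.

390 nm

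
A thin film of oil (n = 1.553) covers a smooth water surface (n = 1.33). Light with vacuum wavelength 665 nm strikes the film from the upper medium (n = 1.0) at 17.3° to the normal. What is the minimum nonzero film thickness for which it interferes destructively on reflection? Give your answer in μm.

Top surface (1.0 → 1.553): reflection off a higher-index medium gives a half-wave phase shift.
Ray reflecting at the bottom interface goes from n = 1.553 toward n = 1.33: no phase shift.
Exactly one π shift → a net half-wave offset.
With one net inversion, destructive interference in reflection requires 2 n t cos θ_r = m λ.
Snell's law: 1.0 sin 17.3° = 1.553 sin θ_r → sin θ_r = 0.191, cos θ_r = 0.981.
Minimum nonzero at m = 1: t = λ / (2 n cos θ_r) = 665 / (2 × 1.553 × 0.981) = 218 nm.

0.218 μm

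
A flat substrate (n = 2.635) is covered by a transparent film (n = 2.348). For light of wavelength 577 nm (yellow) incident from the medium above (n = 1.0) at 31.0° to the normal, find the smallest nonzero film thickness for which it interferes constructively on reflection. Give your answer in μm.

0.126 μm

At the upper boundary (n = 1.0 to n = 2.348) the reflected ray undergoes a half-wave phase shift.
At the lower boundary (n = 2.348 to n = 2.635) the reflected ray undergoes a half-wave phase shift.
Zero or two π shifts → no net half-wave offset.
With no net inversion, constructive interference in reflection requires 2 n t cos θ_r = m λ.
Snell's law: 1.0 sin 31.0° = 2.348 sin θ_r → sin θ_r = 0.219, cos θ_r = 0.976.
Minimum nonzero at m = 1: t = λ / (2 n cos θ_r) = 577 / (2 × 2.348 × 0.976) = 126 nm.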